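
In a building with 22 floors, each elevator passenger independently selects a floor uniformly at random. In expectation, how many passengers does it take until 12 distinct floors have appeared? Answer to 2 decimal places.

16.76

Going from k to k+1 distinct takes a geometric number of passengers with mean 22/(22-k).
Sum over k = 0,...,11: E = 22/22 + 22/21 + 22/20 + ... + 22/12 + 22/11 = 16.761.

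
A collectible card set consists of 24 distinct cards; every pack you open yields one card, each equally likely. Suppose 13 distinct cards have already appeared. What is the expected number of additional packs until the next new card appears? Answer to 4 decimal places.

Each pack yields a new card with probability (24-13)/24 = 11/24, so the wait is geometric with mean 24/11.
E = 24/11 = 2.18182.

2.1818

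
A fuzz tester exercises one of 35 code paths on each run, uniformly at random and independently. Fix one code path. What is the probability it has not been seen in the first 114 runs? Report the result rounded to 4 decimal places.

0.0367

On each run the fixed code path fails to appear with probability 34/35.
P(still missing after 114) = (34/35)^114 = 0.03671.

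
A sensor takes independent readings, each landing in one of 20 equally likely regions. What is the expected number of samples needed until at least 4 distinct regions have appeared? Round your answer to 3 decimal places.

Going from k to k+1 distinct takes a geometric number of samples with mean 20/(20-k).
Sum over k = 0,...,3: E = 20/20 + 20/19 + 20/18 + 20/17 = 4.3402.

4.340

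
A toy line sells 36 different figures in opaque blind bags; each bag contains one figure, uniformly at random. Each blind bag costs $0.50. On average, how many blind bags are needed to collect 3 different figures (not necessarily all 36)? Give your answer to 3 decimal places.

With k distinct figures already seen, the next new one arrives after an expected 36/(36-k) blind bags.
Sum over k = 0,...,2: E = 36/36 + 36/35 + 36/34 = 3.0874.

3.087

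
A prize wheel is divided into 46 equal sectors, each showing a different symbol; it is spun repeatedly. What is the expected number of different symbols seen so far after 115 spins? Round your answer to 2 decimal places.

For each symbol, P(seen in 115 spins) = 1 - (45/46)^115 = 0.920.
By linearity of expectation, E[distinct seen] = 46·(1 - (45/46)^115) = 42.327.

42.33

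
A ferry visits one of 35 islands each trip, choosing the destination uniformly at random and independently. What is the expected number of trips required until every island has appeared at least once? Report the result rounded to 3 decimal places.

145.137

Split into phases: going from k distinct to k+1 distinct takes on average 35/(35-k) trips.
E[T] = 35/35 + 35/34 + 35/33 + ... + 35/2 + 35/1 = 35·H_{35}.
H_{35} = 4.1468, so E[T] = 145.1373.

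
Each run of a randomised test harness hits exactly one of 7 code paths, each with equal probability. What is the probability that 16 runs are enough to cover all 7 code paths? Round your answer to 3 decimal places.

0.498

By inclusion–exclusion over which code paths are missing,
P(all seen) = Σ_{j=0}^{7} (-1)^j C(7,j)((7-j)/7)^16
= 1.0000 - 0.5942 + 0.0964 - 0.0045 + 0.0000 - 0.0000 + 0.0000 - 0.0000
= 0.4977.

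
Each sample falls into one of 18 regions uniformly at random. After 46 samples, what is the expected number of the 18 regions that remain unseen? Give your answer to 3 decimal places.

For each region, P(unseen after 46) = (17/18)^46 = 0.0721.
By linearity of expectation, E[unseen] = 18·(17/18)^46 = 1.2983.

1.298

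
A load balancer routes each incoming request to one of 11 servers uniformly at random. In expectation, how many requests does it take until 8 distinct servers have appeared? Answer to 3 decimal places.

13.052

Going from k to k+1 distinct takes a geometric number of requests with mean 11/(11-k).
Sum over k = 0,...,7: E = 11/11 + 11/10 + 11/9 + ... + 11/5 + 11/4 = 13.0520.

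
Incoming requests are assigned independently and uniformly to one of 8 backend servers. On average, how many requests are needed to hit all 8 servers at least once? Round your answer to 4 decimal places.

21.7429

After k distinct servers have appeared, the next request gives a new one with probability (8-k)/8, so the expected wait for the (k+1)-th is 8/(8-k).
E[T] = 8/8 + 8/7 + 8/6 + ... + 8/2 + 8/1 = 8·H_{8}.
H_{8} = 2.71786, so E[T] = 21.74286.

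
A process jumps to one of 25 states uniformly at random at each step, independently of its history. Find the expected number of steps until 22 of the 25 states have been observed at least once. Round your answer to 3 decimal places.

49.566

Going from k to k+1 distinct takes a geometric number of steps with mean 25/(25-k).
Sum over k = 0,...,21: E = 25/25 + 25/24 + 25/23 + ... + 25/5 + 25/4 = 49.5656.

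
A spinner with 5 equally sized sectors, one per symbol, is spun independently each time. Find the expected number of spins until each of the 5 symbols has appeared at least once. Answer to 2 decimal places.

Split into phases: going from k distinct to k+1 distinct takes on average 5/(5-k) spins.
E[T] = 5/5 + 5/4 + 5/3 + 5/2 + 5/1 = 5·H_{5}.
H_{5} = 2.283, so E[T] = 11.417.

11.42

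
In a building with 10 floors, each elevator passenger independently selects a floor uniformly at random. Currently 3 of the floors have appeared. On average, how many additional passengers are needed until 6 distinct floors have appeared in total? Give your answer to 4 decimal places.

With k distinct floors already seen, the next new one takes an expected 10/(10-k) passengers.
Sum over k = 3,...,5: E = 10/7 + 10/6 + 10/5 = 5.09524.

5.0952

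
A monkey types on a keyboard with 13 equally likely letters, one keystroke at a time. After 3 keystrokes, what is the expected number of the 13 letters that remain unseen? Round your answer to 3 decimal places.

For each letter, P(unseen after 3) = (12/13)^3 = 0.7865.
By linearity of expectation, E[unseen] = 13·(12/13)^3 = 10.2249.

10.225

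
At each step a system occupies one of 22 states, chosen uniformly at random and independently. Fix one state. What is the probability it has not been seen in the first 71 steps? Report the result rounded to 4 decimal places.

0.0368

Each step misses the fixed state with probability (22-1)/22 = 21/22, independently.
P(still missing after 71) = (21/22)^71 = 0.03678.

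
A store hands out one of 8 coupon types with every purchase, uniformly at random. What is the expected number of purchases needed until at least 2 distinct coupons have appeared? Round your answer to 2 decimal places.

Going from k to k+1 distinct takes a geometric number of purchases with mean 8/(8-k).
Sum over k = 0,...,1: E = 8/8 + 8/7 = 2.143.

2.14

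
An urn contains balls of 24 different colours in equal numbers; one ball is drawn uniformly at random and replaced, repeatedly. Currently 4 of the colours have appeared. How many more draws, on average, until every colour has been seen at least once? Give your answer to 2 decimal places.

86.35

The wait to go from k to k+1 distinct colours is geometric with mean 24/(24-k).
Sum over k = 4,...,23: E = 24/20 + 24/19 + 24/18 + ... + 24/2 + 24/1 = 86.346.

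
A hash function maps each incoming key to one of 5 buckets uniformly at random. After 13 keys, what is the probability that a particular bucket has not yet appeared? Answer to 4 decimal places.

0.0550

On each key the fixed bucket fails to appear with probability 4/5.
P(still missing after 13) = (4/5)^13 = 0.05498.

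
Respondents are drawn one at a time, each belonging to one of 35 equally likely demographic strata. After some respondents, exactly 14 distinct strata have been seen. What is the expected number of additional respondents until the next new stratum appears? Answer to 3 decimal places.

Each respondent yields a new stratum with probability (35-14)/35 = 21/35, so the wait is geometric with mean 35/21.
E = 35/21 = 1.6667.

1.667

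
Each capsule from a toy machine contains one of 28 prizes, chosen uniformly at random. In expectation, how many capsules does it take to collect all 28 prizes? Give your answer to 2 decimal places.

The wait to go from k to k+1 distinct prizes is geometric with mean 28/(28-k).
E[T] = 28/28 + 28/27 + 28/26 + ... + 28/2 + 28/1 = 28·H_{28}.
H_{28} = 3.927, so E[T] = 109.961.

109.96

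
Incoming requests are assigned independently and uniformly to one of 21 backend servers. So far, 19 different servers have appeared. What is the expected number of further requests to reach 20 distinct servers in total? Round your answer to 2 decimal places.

10.50

With k distinct servers already seen, the next new one takes an expected 21/(21-k) requests.
Only the k = 19 term is needed: E = 21/2 = 10.500.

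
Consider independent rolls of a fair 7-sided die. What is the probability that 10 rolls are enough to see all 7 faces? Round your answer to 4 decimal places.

By inclusion–exclusion over which faces are missing,
P(all seen) = Σ_{j=0}^{7} (-1)^j C(7,j)((7-j)/7)^10
= 1.00000 - 1.49841 + 0.72600 - 0.12992 + 0.00732 - 0.00008 + 0.00000 - 0.00000
= 0.10491.

0.1049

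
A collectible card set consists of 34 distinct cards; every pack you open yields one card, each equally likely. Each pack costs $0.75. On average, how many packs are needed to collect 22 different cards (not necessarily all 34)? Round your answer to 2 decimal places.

Going from k to k+1 distinct takes a geometric number of packs with mean 34/(34-k).
Sum over k = 0,...,21: E = 34/34 + 34/33 + 34/32 + ... + 34/14 + 34/13 = 34.510.

34.51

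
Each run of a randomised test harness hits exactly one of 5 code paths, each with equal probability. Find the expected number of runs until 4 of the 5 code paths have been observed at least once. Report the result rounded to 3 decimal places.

Going from k to k+1 distinct takes a geometric number of runs with mean 5/(5-k).
Sum over k = 0,...,3: E = 5/5 + 5/4 + 5/3 + 5/2 = 6.4167.

6.417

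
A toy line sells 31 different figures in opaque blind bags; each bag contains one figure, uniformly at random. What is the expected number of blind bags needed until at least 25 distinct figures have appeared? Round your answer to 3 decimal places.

48.895

With k distinct figures already seen, the next new one arrives after an expected 31/(31-k) blind bags.
Sum over k = 0,...,24: E = 31/31 + 31/30 + 31/29 + ... + 31/8 + 31/7 = 48.8946.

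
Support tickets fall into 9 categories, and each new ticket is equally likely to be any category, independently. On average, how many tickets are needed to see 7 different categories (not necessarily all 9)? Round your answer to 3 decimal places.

11.961

Going from k to k+1 distinct takes a geometric number of tickets with mean 9/(9-k).
Sum over k = 0,...,6: E = 9/9 + 9/8 + 9/7 + ... + 9/4 + 9/3 = 11.9607.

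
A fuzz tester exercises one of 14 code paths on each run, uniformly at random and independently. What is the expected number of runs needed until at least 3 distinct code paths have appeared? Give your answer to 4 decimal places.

3.2436

Going from k to k+1 distinct takes a geometric number of runs with mean 14/(14-k).
Sum over k = 0,...,2: E = 14/14 + 14/13 + 14/12 = 3.24359.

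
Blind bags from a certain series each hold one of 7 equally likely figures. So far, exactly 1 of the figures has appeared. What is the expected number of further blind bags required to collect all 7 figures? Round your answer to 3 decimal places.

17.150

The wait to go from k to k+1 distinct figures is geometric with mean 7/(7-k).
Sum over k = 1,...,6: E = 7/6 + 7/5 + 7/4 + 7/3 + 7/2 + 7/1 = 17.1500.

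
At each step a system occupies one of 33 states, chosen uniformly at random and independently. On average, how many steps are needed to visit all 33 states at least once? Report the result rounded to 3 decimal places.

After k distinct states have appeared, the next step gives a new one with probability (33-k)/33, so the expected wait for the (k+1)-th is 33/(33-k).
E[T] = 33/33 + 33/32 + 33/31 + ... + 33/2 + 33/1 = 33·H_{33}.
H_{33} = 4.0888, so E[T] = 134.9303.

134.930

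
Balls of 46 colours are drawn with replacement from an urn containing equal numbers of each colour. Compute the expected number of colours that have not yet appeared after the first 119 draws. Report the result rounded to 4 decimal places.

3.3641

For each colour, P(unseen after 119) = (45/46)^119 = 0.07313.
By linearity of expectation, E[unseen] = 46·(45/46)^119 = 3.36407.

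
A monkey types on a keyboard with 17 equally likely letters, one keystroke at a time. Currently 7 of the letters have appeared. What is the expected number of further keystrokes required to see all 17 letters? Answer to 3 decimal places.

49.792

The wait to go from k to k+1 distinct letters is geometric with mean 17/(17-k).
Sum over k = 7,...,16: E = 17/10 + 17/9 + 17/8 + ... + 17/2 + 17/1 = 49.7925.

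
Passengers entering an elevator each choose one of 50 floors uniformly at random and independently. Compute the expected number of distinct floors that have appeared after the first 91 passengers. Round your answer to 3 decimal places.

42.047

For each floor, P(seen in 91 passengers) = 1 - (49/50)^91 = 0.8409.
By linearity of expectation, E[distinct seen] = 50·(1 - (49/50)^91) = 42.0468.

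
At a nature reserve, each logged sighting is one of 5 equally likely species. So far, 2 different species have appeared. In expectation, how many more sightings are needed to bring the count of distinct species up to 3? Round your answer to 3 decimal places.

The wait to go from k to k+1 distinct species is geometric with mean 5/(5-k).
Only the k = 2 term is needed: E = 5/3 = 1.6667.

1.667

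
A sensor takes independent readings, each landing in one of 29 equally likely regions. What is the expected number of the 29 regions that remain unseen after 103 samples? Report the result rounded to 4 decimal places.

0.7811

For each region, P(unseen after 103) = (28/29)^103 = 0.02693.
By linearity of expectation, E[unseen] = 29·(28/29)^103 = 0.78105.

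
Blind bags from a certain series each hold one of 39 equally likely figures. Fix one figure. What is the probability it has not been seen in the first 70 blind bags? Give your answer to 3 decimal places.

0.162

Each blind bag misses the fixed figure with probability (39-1)/39 = 38/39, independently.
P(still missing after 70) = (38/39)^70 = 0.1623.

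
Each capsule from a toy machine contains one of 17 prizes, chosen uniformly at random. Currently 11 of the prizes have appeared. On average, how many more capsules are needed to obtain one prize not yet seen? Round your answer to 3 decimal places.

2.833

The number of capsules until the next new prize is geometric with success probability 6/17, so its mean is 17/6.
E = 17/6 = 2.8333.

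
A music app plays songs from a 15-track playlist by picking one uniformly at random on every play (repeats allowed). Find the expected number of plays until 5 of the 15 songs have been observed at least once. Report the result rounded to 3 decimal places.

With k distinct songs already seen, the next new one arrives after an expected 15/(15-k) plays.
Sum over k = 0,...,4: E = 15/15 + 15/14 + 15/13 + 15/12 + 15/11 = 5.8389.

5.839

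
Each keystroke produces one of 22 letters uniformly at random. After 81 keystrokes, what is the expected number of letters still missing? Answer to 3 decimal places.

0.508

For each letter, P(unseen after 81) = (21/22)^81 = 0.0231.
By linearity of expectation, E[unseen] = 22·(21/22)^81 = 0.5081.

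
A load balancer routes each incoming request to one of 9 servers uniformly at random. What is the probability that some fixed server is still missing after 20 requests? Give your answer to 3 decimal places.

On each request the fixed server fails to appear with probability 8/9.
P(still missing after 20) = (8/9)^20 = 0.0948.

0.095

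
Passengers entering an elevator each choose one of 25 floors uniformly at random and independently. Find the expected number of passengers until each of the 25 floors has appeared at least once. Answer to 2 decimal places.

95.40

After k distinct floors have appeared, the next passenger gives a new one with probability (25-k)/25, so the expected wait for the (k+1)-th is 25/(25-k).
E[T] = 25/25 + 25/24 + 25/23 + ... + 25/2 + 25/1 = 25·H_{25}.
H_{25} = 3.816, so E[T] = 95.399.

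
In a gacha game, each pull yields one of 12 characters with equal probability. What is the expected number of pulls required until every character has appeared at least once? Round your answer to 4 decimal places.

Split into phases: going from k distinct to k+1 distinct takes on average 12/(12-k) pulls.
E[T] = 12/12 + 12/11 + 12/10 + ... + 12/2 + 12/1 = 12·H_{12}.
H_{12} = 3.10321, so E[T] = 37.23853.

37.2385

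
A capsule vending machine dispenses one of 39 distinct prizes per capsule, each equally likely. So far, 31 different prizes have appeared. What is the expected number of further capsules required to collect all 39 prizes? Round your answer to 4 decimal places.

105.9964

With k distinct prizes already seen, the next new one takes an expected 39/(39-k) capsules.
Sum over k = 31,...,38: E = 39/8 + 39/7 + 39/6 + ... + 39/2 + 39/1 = 105.99643.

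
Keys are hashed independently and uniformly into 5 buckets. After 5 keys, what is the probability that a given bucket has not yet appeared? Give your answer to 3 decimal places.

On each key the fixed bucket fails to appear with probability 4/5.
P(still missing after 5) = (4/5)^5 = 0.3277.

0.328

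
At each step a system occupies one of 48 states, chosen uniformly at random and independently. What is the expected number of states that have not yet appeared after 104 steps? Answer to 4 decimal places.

For each state, P(unseen after 104) = (47/48)^104 = 0.11197.
By linearity of expectation, E[unseen] = 48·(47/48)^104 = 5.37440.

5.3744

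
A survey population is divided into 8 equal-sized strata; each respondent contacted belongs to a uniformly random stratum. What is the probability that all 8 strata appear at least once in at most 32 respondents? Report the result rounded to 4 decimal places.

0.8913

Let A_i be the event that stratum i is missing after 32 respondents. By inclusion–exclusion on the A_i,
P(all seen) = Σ_{j=0}^{8} (-1)^j C(8,j)((8-j)/8)^32
= 1.00000 - 0.11152 + 0.00281 - 0.00002 + 0.00000 - 0.00000 + 0.00000 - 0.00000 + 0.00000
= 0.89128.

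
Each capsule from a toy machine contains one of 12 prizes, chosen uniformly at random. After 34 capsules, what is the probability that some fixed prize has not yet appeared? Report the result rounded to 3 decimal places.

Each capsule misses the fixed prize with probability (12-1)/12 = 11/12, independently.
P(still missing after 34) = (11/12)^34 = 0.0519.

0.052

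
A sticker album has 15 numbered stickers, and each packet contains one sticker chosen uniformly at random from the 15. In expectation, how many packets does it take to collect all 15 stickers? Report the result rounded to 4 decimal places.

49.7734

Split into phases: going from k distinct to k+1 distinct takes on average 15/(15-k) packets.
E[T] = 15/15 + 15/14 + 15/13 + ... + 15/2 + 15/1 = 15·H_{15}.
H_{15} = 3.31823, so E[T] = 49.77343.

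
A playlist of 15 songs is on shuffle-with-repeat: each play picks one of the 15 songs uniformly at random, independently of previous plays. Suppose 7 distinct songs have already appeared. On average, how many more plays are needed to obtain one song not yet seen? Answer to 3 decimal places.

1.875

Each play yields a new song with probability (15-7)/15 = 8/15, so the wait is geometric with mean 15/8.
E = 15/8 = 1.8750.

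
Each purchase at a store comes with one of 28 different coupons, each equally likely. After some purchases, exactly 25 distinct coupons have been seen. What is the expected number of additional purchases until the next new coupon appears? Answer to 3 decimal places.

9.333

The number of purchases until the next new coupon is geometric with success probability 3/28, so its mean is 28/3.
E = 28/3 = 9.3333.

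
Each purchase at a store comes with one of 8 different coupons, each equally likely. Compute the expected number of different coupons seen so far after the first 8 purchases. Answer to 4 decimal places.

For each coupon, P(seen in 8 purchases) = 1 - (7/8)^8 = 0.65639.
By linearity of expectation, E[distinct seen] = 8·(1 - (7/8)^8) = 5.25113.

5.2511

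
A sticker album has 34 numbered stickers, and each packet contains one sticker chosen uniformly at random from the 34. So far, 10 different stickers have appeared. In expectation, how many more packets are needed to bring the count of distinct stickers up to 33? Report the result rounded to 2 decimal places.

From k distinct to k+1 distinct takes on average 34/(34-k) packets.
Sum over k = 10,...,32: E = 34/24 + 34/23 + 34/22 + ... + 34/3 + 34/2 = 94.383.

94.38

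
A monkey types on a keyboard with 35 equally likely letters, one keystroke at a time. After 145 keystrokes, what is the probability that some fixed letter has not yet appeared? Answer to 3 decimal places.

Each keystroke misses the fixed letter with probability (35-1)/35 = 34/35, independently.
P(still missing after 145) = (34/35)^145 = 0.0149.

0.015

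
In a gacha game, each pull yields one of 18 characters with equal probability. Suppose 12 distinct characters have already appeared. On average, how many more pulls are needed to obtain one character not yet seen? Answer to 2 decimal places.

Each pull yields a new character with probability (18-12)/18 = 6/18, so the wait is geometric with mean 18/6.
E = 18/6 = 3.000.

3.00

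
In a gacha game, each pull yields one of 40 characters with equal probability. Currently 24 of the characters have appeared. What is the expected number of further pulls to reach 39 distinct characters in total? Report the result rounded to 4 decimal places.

95.2292

With k distinct characters already seen, the next new one takes an expected 40/(40-k) pulls.
Sum over k = 24,...,38: E = 40/16 + 40/15 + 40/14 + ... + 40/3 + 40/2 = 95.22916.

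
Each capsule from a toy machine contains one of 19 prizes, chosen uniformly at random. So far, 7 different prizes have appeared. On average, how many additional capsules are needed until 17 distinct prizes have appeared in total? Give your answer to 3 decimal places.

From k distinct to k+1 distinct takes on average 19/(19-k) capsules.
Sum over k = 7,...,16: E = 19/12 + 19/11 + 19/10 + ... + 19/4 + 19/3 = 30.4610.

30.461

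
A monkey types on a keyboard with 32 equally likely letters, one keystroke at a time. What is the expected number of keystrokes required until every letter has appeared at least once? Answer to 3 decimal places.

The wait to go from k to k+1 distinct letters is geometric with mean 32/(32-k).
E[T] = 32/32 + 32/31 + 32/30 + ... + 32/2 + 32/1 = 32·H_{32}.
H_{32} = 4.0585, so E[T] = 129.8718.

129.872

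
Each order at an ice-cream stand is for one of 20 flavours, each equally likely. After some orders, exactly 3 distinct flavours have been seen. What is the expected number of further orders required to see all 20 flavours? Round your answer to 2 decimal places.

68.79

With k distinct flavours already seen, the next new one takes an expected 20/(20-k) orders.
Sum over k = 3,...,19: E = 20/17 + 20/16 + 20/15 + ... + 20/2 + 20/1 = 68.791.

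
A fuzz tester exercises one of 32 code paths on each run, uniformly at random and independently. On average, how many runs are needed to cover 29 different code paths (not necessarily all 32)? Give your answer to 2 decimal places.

71.21

With k distinct code paths already seen, the next new one arrives after an expected 32/(32-k) runs.
Sum over k = 0,...,28: E = 32/32 + 32/31 + 32/30 + ... + 32/5 + 32/4 = 71.205.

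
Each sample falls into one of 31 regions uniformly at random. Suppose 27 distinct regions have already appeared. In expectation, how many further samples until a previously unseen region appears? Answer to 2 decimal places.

The number of samples until the next new region is geometric with success probability 4/31, so its mean is 31/4.
E = 31/4 = 7.750.

7.75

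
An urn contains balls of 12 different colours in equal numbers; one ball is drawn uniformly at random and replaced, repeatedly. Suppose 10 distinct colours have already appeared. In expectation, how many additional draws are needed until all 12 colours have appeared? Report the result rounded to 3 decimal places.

18.000

The wait to go from k to k+1 distinct colours is geometric with mean 12/(12-k).
Sum over k = 10,...,11: E = 12/2 + 12/1 = 18.0000.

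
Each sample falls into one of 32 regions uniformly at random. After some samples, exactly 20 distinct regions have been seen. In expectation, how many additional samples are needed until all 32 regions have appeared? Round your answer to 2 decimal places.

With k distinct regions already seen, the next new one takes an expected 32/(32-k) samples.
Sum over k = 20,...,31: E = 32/12 + 32/11 + 32/10 + ... + 32/2 + 32/1 = 99.303.

99.30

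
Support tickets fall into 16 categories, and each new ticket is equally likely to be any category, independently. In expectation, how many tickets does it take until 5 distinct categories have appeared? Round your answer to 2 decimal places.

Going from k to k+1 distinct takes a geometric number of tickets with mean 16/(16-k).
Sum over k = 0,...,4: E = 16/16 + 16/15 + 16/14 + 16/13 + 16/12 = 5.774.

5.77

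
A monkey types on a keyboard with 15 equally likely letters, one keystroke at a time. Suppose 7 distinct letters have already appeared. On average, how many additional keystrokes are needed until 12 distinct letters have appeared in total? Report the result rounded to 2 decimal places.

With k distinct letters already seen, the next new one takes an expected 15/(15-k) keystrokes.
Sum over k = 7,...,11: E = 15/8 + 15/7 + 15/6 + 15/5 + 15/4 = 13.268.

13.27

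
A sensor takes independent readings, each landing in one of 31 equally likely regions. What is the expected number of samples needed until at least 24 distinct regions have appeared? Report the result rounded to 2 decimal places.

Going from k to k+1 distinct takes a geometric number of samples with mean 31/(31-k).
Sum over k = 0,...,23: E = 31/31 + 31/30 + 31/29 + ... + 31/9 + 31/8 = 44.466.

44.47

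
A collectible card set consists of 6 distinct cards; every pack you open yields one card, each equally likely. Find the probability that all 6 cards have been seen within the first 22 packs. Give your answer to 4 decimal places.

0.8933

Let A_i be the event that card i is missing after 22 packs. By inclusion–exclusion on the A_i,
P(all seen) = Σ_{j=0}^{6} (-1)^j C(6,j)((6-j)/6)^22
= 1.00000 - 0.10868 + 0.00200 - 0.00000 + 0.00000 - 0.00000 + 0.00000
= 0.89332.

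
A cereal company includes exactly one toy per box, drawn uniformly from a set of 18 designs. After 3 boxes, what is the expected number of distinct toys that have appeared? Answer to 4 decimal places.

2.8364

For each toy, P(seen in 3 boxes) = 1 - (17/18)^3 = 0.15758.
By linearity of expectation, E[distinct seen] = 18·(1 - (17/18)^3) = 2.83642.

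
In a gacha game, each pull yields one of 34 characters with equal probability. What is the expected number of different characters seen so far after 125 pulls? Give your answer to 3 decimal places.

For each character, P(seen in 125 pulls) = 1 - (33/34)^125 = 0.9760.
By linearity of expectation, E[distinct seen] = 34·(1 - (33/34)^125) = 33.1856.

33.186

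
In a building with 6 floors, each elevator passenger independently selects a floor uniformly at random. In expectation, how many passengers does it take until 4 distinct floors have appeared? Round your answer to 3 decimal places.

Going from k to k+1 distinct takes a geometric number of passengers with mean 6/(6-k).
Sum over k = 0,...,3: E = 6/6 + 6/5 + 6/4 + 6/3 = 5.7000.

5.700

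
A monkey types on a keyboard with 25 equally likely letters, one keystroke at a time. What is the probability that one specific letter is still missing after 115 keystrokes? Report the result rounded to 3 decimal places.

Each keystroke misses the fixed letter with probability (25-1)/25 = 24/25, independently.
P(still missing after 115) = (24/25)^115 = 0.0091.

0.009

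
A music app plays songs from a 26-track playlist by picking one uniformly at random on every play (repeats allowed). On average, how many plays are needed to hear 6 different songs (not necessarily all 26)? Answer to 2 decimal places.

With k distinct songs already seen, the next new one arrives after an expected 26/(26-k) plays.
Sum over k = 0,...,5: E = 26/26 + 26/25 + 26/24 + 26/23 + 26/22 + 26/21 = 6.674.

6.67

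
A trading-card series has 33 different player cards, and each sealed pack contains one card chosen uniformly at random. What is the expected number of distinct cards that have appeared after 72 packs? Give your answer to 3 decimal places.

29.400

For each card, P(seen in 72 packs) = 1 - (32/33)^72 = 0.8909.
By linearity of expectation, E[distinct seen] = 33·(1 - (32/33)^72) = 29.3999.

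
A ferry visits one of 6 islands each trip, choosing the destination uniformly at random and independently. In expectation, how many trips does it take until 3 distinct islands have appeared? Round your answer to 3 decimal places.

Going from k to k+1 distinct takes a geometric number of trips with mean 6/(6-k).
Sum over k = 0,...,2: E = 6/6 + 6/5 + 6/4 = 3.7000.

3.700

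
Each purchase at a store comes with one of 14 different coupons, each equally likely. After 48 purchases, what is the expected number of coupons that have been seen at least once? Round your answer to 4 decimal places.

For each coupon, P(seen in 48 purchases) = 1 - (13/14)^48 = 0.97148.
By linearity of expectation, E[distinct seen] = 14·(1 - (13/14)^48) = 13.60073.

13.6007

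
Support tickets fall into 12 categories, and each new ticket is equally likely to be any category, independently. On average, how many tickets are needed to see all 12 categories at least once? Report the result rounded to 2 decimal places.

37.24

After k distinct categories have appeared, the next ticket gives a new one with probability (12-k)/12, so the expected wait for the (k+1)-th is 12/(12-k).
E[T] = 12/12 + 12/11 + 12/10 + ... + 12/2 + 12/1 = 12·H_{12}.
H_{12} = 3.103, so E[T] = 37.239.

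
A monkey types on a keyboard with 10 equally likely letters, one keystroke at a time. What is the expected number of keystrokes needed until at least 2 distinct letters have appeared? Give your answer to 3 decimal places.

With k distinct letters already seen, the next new one arrives after an expected 10/(10-k) keystrokes.
Sum over k = 0,...,1: E = 10/10 + 10/9 = 2.1111.

2.111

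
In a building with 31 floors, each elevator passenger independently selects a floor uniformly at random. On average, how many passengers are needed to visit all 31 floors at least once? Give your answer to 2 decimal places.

124.84

After k distinct floors have appeared, the next passenger gives a new one with probability (31-k)/31, so the expected wait for the (k+1)-th is 31/(31-k).
E[T] = 31/31 + 31/30 + 31/29 + ... + 31/2 + 31/1 = 31·H_{31}.
H_{31} = 4.027, so E[T] = 124.845.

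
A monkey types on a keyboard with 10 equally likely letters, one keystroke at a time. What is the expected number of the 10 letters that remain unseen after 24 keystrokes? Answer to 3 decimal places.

For each letter, P(unseen after 24) = (9/10)^24 = 0.0798.
By linearity of expectation, E[unseen] = 10·(9/10)^24 = 0.7977.

0.798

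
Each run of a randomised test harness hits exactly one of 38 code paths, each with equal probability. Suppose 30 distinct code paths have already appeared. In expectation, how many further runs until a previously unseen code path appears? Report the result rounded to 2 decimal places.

4.75

Each run yields a new code path with probability (38-30)/38 = 8/38, so the wait is geometric with mean 38/8.
E = 38/8 = 4.750.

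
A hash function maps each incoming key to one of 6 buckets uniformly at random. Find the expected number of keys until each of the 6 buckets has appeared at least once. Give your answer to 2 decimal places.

The wait to go from k to k+1 distinct buckets is geometric with mean 6/(6-k).
E[T] = 6/6 + 6/5 + 6/4 + 6/3 + 6/2 + 6/1 = 6·H_{6}.
H_{6} = 2.450, so E[T] = 14.700.

14.70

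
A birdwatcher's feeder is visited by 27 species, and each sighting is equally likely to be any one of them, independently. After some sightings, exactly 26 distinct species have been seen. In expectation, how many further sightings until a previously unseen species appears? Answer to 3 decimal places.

The number of sightings until the next new species is geometric with success probability 1/27, so its mean is 27/1.
E = 27/1 = 27.0000.

27.000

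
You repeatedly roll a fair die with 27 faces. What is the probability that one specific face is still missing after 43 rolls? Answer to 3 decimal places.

0.197

On each roll the fixed face fails to appear with probability 26/27.
P(still missing after 43) = (26/27)^43 = 0.1973.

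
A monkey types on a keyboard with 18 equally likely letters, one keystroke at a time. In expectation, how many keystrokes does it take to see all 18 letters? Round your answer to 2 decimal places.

62.91

Split into phases: going from k distinct to k+1 distinct takes on average 18/(18-k) keystrokes.
E[T] = 18/18 + 18/17 + 18/16 + ... + 18/2 + 18/1 = 18·H_{18}.
H_{18} = 3.495, so E[T] = 62.912.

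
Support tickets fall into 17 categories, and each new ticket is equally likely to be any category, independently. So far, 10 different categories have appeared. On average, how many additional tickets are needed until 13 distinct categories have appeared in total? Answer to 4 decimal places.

With k distinct categories already seen, the next new one takes an expected 17/(17-k) tickets.
Sum over k = 10,...,12: E = 17/7 + 17/6 + 17/5 = 8.66190.

8.6619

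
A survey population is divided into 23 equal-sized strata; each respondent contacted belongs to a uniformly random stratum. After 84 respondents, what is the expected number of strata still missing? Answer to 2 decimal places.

0.55

For each stratum, P(unseen after 84) = (22/23)^84 = 0.024.
By linearity of expectation, E[unseen] = 23·(22/23)^84 = 0.550.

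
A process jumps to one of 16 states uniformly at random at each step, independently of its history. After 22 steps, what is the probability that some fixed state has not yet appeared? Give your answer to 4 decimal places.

Each step misses the fixed state with probability (16-1)/16 = 15/16, independently.
P(still missing after 22) = (15/16)^22 = 0.24175.

0.2418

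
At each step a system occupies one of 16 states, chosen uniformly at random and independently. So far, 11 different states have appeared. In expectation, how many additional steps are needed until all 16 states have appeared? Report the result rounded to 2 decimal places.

36.53

The wait to go from k to k+1 distinct states is geometric with mean 16/(16-k).
Sum over k = 11,...,15: E = 16/5 + 16/4 + 16/3 + 16/2 + 16/1 = 36.533.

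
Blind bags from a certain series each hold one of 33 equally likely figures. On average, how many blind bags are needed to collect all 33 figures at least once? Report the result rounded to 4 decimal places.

After k distinct figures have appeared, the next blind bag gives a new one with probability (33-k)/33, so the expected wait for the (k+1)-th is 33/(33-k).
E[T] = 33/33 + 33/32 + 33/31 + ... + 33/2 + 33/1 = 33·H_{33}.
H_{33} = 4.08880, so E[T] = 134.93034.

134.9303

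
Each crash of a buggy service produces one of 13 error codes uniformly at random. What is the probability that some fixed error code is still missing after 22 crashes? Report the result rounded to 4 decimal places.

0.1719

On each crash the fixed error code fails to appear with probability 12/13.
P(still missing after 22) = (12/13)^22 = 0.17188.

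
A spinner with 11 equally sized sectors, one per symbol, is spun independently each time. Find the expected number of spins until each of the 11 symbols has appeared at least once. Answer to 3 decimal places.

33.219

Split into phases: going from k distinct to k+1 distinct takes on average 11/(11-k) spins.
E[T] = 11/11 + 11/10 + 11/9 + ... + 11/2 + 11/1 = 11·H_{11}.
H_{11} = 3.0199, so E[T] = 33.2187.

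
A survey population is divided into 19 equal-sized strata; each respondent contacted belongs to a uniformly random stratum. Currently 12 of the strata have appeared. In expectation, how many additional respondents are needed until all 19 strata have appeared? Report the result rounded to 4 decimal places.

49.2643

With k distinct strata already seen, the next new one takes an expected 19/(19-k) respondents.
Sum over k = 12,...,18: E = 19/7 + 19/6 + 19/5 + ... + 19/2 + 19/1 = 49.26429.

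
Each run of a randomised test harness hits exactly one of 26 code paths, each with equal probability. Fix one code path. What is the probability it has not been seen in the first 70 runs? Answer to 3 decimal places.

Each run misses the fixed code path with probability (26-1)/26 = 25/26, independently.
P(still missing after 70) = (25/26)^70 = 0.0642.

0.064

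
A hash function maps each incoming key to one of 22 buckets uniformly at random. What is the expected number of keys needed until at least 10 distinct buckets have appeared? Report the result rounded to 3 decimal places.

12.927

With k distinct buckets already seen, the next new one arrives after an expected 22/(22-k) keys.
Sum over k = 0,...,9: E = 22/22 + 22/21 + 22/20 + ... + 22/14 + 22/13 = 12.9273.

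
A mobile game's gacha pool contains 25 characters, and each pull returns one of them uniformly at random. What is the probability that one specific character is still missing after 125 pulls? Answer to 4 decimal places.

0.0061

Each pull misses the fixed character with probability (25-1)/25 = 24/25, independently.
P(still missing after 125) = (24/25)^125 = 0.00608.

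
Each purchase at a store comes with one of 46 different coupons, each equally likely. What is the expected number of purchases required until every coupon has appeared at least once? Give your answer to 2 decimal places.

The wait to go from k to k+1 distinct coupons is geometric with mean 46/(46-k).
E[T] = 46/46 + 46/45 + 46/44 + ... + 46/2 + 46/1 = 46·H_{46}.
H_{46} = 4.417, so E[T] = 203.168.

203.17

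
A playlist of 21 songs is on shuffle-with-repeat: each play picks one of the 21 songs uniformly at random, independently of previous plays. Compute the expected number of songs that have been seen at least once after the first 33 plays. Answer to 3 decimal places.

16.803

For each song, P(seen in 33 plays) = 1 - (20/21)^33 = 0.8001.
By linearity of expectation, E[distinct seen] = 21·(1 - (20/21)^33) = 16.8027.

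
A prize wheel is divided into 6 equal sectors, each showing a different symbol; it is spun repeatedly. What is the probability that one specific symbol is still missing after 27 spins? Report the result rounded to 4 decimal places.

Each spin misses the fixed symbol with probability (6-1)/6 = 5/6, independently.
P(still missing after 27) = (5/6)^27 = 0.00728.

0.0073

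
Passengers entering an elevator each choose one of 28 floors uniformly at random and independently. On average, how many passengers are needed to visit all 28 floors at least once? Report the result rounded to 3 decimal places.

109.961

After k distinct floors have appeared, the next passenger gives a new one with probability (28-k)/28, so the expected wait for the (k+1)-th is 28/(28-k).
E[T] = 28/28 + 28/27 + 28/26 + ... + 28/2 + 28/1 = 28·H_{28}.
H_{28} = 3.9272, so E[T] = 109.9608.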